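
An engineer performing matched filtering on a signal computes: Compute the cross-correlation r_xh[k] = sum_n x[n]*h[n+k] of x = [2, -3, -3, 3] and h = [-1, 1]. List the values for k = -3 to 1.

Both sequences indexed from 0 and zero outside their support.
Lags with overlap: k = -3 to 1.
  r_xh[-3] = x[3]*h[0] = -3
  r_xh[-2] = x[2]*h[0] + x[3]*h[1] = 6
  r_xh[-1] = x[1]*h[0] + x[2]*h[1] = 0
  r_xh[0] = x[0]*h[0] + x[1]*h[1] = -5
  r_xh[1] = x[0]*h[1] = 2
r_xh = [-3, 6, 0, -5, 2] (for k = -3, ..., 1)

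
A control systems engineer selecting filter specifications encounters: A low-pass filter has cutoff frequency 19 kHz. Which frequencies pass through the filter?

A low-pass filter passes all frequencies below the cutoff frequency 19 kHz and attenuates higher frequencies.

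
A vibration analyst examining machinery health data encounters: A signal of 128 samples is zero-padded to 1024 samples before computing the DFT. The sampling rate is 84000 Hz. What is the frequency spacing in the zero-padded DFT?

Original DFT: N = 128, resolution = f_s/N = 84000/128 = 2625/4 Hz
Zero-padded DFT: N = 1024, resolution = f_s/N = 84000/1024 = 2625/32 Hz
Zero-padding interpolates the spectrum (finer frequency grid)
but does NOT improve the true spectral resolution (ability to resolve close frequencies).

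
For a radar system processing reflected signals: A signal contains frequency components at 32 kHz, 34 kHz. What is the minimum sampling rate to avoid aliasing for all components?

The highest frequency component is f_max = 34 kHz.
Nyquist rate = 2 * f_max = 2 * 34 kHz = 68 kHz.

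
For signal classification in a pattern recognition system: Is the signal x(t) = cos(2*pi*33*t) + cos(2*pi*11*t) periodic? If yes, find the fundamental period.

f1 = 33 Hz, f2 = 11 Hz
Period T1 = 1/33, T2 = 1/11
Ratio T1/T2 = 11/33, which is rational.
The signal is periodic with fundamental period T = 1/GCD(33,11) = 1/11 s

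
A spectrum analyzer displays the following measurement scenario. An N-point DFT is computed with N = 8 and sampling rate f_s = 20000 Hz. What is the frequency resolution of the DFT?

DFT frequency resolution = f_s / N
= 20000 / 8 = 2500 Hz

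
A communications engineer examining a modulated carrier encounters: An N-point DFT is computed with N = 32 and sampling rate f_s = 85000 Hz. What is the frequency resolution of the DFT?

DFT frequency resolution = f_s / N
= 85000 / 32 = 10625/4 Hz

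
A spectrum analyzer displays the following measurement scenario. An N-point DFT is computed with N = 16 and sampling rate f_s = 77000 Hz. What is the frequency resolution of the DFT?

DFT frequency resolution = f_s / N
= 77000 / 16 = 9625/2 Hz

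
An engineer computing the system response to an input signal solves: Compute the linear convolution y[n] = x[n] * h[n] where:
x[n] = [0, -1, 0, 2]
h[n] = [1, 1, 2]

y[n] = sum_k x[k]*h[n-k]. Output length = len(x) + len(h) - 1 = 4 + 3 - 1 = 6.
y[0] = 0*1 = 0
y[1] = -1*1 + 0*1 = -1
y[2] = 0*1 + -1*1 + 0*2 = -1
y[3] = 2*1 + 0*1 + -1*2 = 0
y[4] = 2*1 + 0*2 = 2
y[5] = 2*2 = 4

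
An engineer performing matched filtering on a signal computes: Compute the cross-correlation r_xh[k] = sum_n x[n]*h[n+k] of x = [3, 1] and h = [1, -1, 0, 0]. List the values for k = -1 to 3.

Both sequences indexed from 0 and zero outside their support.
Lags with overlap: k = -1 to 3.
  r_xh[-1] = x[1]*h[0] = 1
  r_xh[0] = x[0]*h[0] + x[1]*h[1] = 2
  r_xh[1] = x[0]*h[1] + x[1]*h[2] = -3
  r_xh[2] = x[0]*h[2] + x[1]*h[3] = 0
  r_xh[3] = x[0]*h[3] = 0
r_xh = [1, 2, -3, 0, 0] (for k = -1, ..., 3)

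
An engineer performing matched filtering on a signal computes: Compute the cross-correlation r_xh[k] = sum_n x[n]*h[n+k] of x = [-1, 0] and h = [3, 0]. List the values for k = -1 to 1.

Both sequences indexed from 0 and zero outside their support.
Lags with overlap: k = -1 to 1.
  r_xh[-1] = x[1]*h[0] = 0
  r_xh[0] = x[0]*h[0] + x[1]*h[1] = -3
  r_xh[1] = x[0]*h[1] = 0
r_xh = [0, -3, 0] (for k = -1, ..., 1)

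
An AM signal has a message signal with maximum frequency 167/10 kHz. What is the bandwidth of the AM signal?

In AM (double-sideband), the bandwidth is twice the message frequency.
BW = 2 * f_m = 2 * 167/10 kHz = 167/5 kHz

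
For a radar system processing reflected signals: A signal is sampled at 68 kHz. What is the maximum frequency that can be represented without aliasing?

The maximum frequency that can be represented without aliasing
is the Nyquist frequency: f_max = f_s / 2 = 68 kHz / 2 = 34 kHz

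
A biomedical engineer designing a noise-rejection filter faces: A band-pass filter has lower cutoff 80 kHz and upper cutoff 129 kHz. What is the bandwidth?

Bandwidth = f_high - f_low
= 129 kHz - 80 kHz = 49 kHz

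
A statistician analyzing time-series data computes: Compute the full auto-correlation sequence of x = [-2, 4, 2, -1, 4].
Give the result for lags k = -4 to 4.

r_xx[k] = sum_m x[m]*x[m+k], indexed from 0, for k = -4 to 4:
  r_xx[-4] = x[4]*x[0] = -8
  r_xx[-3] = x[3]*x[0] + x[4]*x[1] = 18
  r_xx[-2] = x[2]*x[0] + x[3]*x[1] + x[4]*x[2] = 0
  r_xx[-1] = x[1]*x[0] + x[2]*x[1] + x[3]*x[2] + x[4]*x[3] = -6
  r_xx[0] = x[0]*x[0] + x[1]*x[1] + x[2]*x[2] + x[3]*x[3] + x[4]*x[4] = 41
  r_xx[1] = x[0]*x[1] + x[1]*x[2] + x[2]*x[3] + x[3]*x[4] = -6
  r_xx[2] = x[0]*x[2] + x[1]*x[3] + x[2]*x[4] = 0
  r_xx[3] = x[0]*x[3] + x[1]*x[4] = 18
  r_xx[4] = x[0]*x[4] = -8
r_xx = [-8, 18, 0, -6, 41, -6, 0, 18, -8]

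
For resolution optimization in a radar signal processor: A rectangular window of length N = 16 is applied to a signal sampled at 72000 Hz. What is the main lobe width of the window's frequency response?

For a rectangular window of length N,
the main lobe width in frequency is 2*f_s/N.
= 2*72000/16 = 9000 Hz
This determines the minimum frequency separation for resolving two sinusoids.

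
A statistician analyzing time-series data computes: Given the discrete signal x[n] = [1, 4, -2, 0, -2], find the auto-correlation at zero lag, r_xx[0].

The auto-correlation at zero lag r_xx[0] equals the signal energy.
r_xx[0] = sum of x[n]^2 = 1^2 + 4^2 + (-2)^2 + 0^2 + (-2)^2
= 1 + 16 + 4 + 0 + 4 = 25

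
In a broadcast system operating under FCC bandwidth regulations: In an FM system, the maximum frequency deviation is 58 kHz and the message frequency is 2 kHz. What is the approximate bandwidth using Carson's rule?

Carson's rule: BW = 2*(delta_f + f_m)
= 2*(58 + 2) kHz = 120 kHz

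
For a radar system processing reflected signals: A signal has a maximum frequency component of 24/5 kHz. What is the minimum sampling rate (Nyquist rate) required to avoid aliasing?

By the Nyquist-Shannon sampling theorem,
the minimum sampling rate (Nyquist rate) must be at least 2 * f_max.
Nyquist rate = 2 * 24/5 kHz = 48/5 kHz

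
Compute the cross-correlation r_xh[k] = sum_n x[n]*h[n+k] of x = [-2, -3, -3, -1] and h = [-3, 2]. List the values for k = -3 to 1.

Both sequences indexed from 0 and zero outside their support.
Lags with overlap: k = -3 to 1.
  r_xh[-3] = x[3]*h[0] = 3
  r_xh[-2] = x[2]*h[0] + x[3]*h[1] = 7
  r_xh[-1] = x[1]*h[0] + x[2]*h[1] = 3
  r_xh[0] = x[0]*h[0] + x[1]*h[1] = 0
  r_xh[1] = x[0]*h[1] = -4
r_xh = [3, 7, 3, 0, -4] (for k = -3, ..., 1)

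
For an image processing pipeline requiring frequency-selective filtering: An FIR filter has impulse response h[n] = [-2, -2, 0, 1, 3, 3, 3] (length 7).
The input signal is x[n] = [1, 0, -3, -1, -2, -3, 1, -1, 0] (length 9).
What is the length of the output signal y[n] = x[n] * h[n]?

For linear convolution, the output length is:
len(y) = len(x) + len(h) - 1 = 9 + 7 - 1 = 15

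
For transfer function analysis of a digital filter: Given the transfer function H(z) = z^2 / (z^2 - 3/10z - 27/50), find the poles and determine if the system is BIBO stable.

Poles are roots of the denominator: z^2 - 3/10z - 27/50 = 0.
Quadratic formula: z = [-(-3/10) +/- sqrt((-3/10)^2 - 4*(-27/50))] / 2
Discriminant = 9/100 + 54/25 = 9/4; sqrt = 3/2.
z = (3/10 +/- 3/2) / 2 => z = 9/10 or z = -3/5.
|p1| = 9/10, |p2| = 3/5.
For BIBO stability, all poles must lie inside the unit circle (|p| < 1).
System is STABLE since both |p| < 1.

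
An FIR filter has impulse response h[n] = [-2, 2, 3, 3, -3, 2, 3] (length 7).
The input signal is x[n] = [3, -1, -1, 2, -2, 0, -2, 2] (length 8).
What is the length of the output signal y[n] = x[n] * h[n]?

For linear convolution, the output length is:
len(y) = len(x) + len(h) - 1 = 8 + 7 - 1 = 14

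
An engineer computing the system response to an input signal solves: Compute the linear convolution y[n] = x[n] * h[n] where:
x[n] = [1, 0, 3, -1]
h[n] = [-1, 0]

y[n] = sum_k x[k]*h[n-k]. Output length = len(x) + len(h) - 1 = 4 + 2 - 1 = 5.
y[0] = 1*-1 = -1
y[1] = 0*-1 + 1*0 = 0
y[2] = 3*-1 + 0*0 = -3
y[3] = -1*-1 + 3*0 = 1
y[4] = -1*0 = 0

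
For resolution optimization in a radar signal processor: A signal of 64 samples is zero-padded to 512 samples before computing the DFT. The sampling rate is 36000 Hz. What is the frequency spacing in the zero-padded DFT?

Original DFT: N = 64, resolution = f_s/N = 36000/64 = 1125/2 Hz
Zero-padded DFT: N = 512, resolution = f_s/N = 36000/512 = 1125/16 Hz
Zero-padding interpolates the spectrum (finer frequency grid)
but does NOT improve the true spectral resolution (ability to resolve close frequencies).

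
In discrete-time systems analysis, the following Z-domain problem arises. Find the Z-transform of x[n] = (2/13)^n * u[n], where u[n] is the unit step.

The Z-transform of a^n * u[n] is z/(z-a) for |z| > |a|.
Here a = 2/13, so X(z) = z/(z - (2/13)) = 13z/(13z - 2)
ROC: |z| > 2/13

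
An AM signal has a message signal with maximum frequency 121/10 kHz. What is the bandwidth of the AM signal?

In AM (double-sideband), the bandwidth is twice the message frequency.
BW = 2 * f_m = 2 * 121/10 kHz = 121/5 kHz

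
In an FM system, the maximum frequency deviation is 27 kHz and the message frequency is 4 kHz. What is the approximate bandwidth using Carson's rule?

Carson's rule: BW = 2*(delta_f + f_m)
= 2*(27 + 4) kHz = 62 kHz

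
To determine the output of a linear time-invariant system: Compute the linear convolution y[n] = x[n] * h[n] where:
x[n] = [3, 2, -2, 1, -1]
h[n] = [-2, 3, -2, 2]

y[n] = sum_k x[k]*h[n-k]. Output length = len(x) + len(h) - 1 = 5 + 4 - 1 = 8.
y[0] = 3*-2 = -6
y[1] = 2*-2 + 3*3 = 5
y[2] = -2*-2 + 2*3 + 3*-2 = 4
y[3] = 1*-2 + -2*3 + 2*-2 + 3*2 = -6
y[4] = -1*-2 + 1*3 + -2*-2 + 2*2 = 13
y[5] = -1*3 + 1*-2 + -2*2 = -9
y[6] = -1*-2 + 1*2 = 4
y[7] = -1*2 = -2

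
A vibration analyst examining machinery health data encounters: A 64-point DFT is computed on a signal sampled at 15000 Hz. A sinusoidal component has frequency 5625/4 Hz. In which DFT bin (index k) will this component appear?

DFT frequency resolution = f_s/N = 15000/64 = 1875/8 Hz
Bin index k = f_signal / resolution = 5625/4 / 1875/8 = 6
The signal frequency 5625/4 Hz falls in DFT bin k = 6.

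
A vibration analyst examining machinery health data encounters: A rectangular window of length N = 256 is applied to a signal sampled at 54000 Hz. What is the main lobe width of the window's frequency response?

For a rectangular window of length N,
the main lobe width in frequency is 2*f_s/N.
= 2*54000/256 = 3375/8 Hz
This determines the minimum frequency separation for resolving two sinusoids.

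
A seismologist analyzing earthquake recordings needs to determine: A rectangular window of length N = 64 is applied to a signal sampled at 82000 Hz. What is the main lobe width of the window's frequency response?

For a rectangular window of length N,
the main lobe width in frequency is 2*f_s/N.
= 2*82000/64 = 5125/2 Hz
This determines the minimum frequency separation for resolving two sinusoids.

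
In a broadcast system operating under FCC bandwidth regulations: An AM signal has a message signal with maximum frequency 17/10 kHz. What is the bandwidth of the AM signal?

In AM (double-sideband), the bandwidth is twice the message frequency.
BW = 2 * f_m = 2 * 17/10 kHz = 17/5 kHz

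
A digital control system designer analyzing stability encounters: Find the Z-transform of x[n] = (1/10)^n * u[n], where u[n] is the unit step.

The Z-transform of a^n * u[n] is z/(z-a) for |z| > |a|.
Here a = 1/10, so X(z) = z/(z - (1/10)) = 10z/(10z - 1)
ROC: |z| > 1/10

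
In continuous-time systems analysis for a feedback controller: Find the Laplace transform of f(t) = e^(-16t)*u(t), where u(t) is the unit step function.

Standard Laplace transform pair:
e^(-at)*u(t) <-> 1/(s+a)
With a = 16: L{e^(-16t)*u(t)} = 1/(s+16), ROC: Re(s) > -16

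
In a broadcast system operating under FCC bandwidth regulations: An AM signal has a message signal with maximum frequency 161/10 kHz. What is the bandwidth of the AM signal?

In AM (double-sideband), the bandwidth is twice the message frequency.
BW = 2 * f_m = 2 * 161/10 kHz = 161/5 kHz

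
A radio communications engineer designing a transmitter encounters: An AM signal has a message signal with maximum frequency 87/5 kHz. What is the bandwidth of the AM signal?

In AM (double-sideband), the bandwidth is twice the message frequency.
BW = 2 * f_m = 2 * 87/5 kHz = 174/5 kHz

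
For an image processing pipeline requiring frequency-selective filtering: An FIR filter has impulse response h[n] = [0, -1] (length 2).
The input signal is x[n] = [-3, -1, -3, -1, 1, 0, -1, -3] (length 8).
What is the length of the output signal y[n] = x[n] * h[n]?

For linear convolution, the output length is:
len(y) = len(x) + len(h) - 1 = 8 + 2 - 1 = 9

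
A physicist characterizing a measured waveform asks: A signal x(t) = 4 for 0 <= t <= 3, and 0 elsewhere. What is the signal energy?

Energy = integral of |x(t)|^2 dt over the signal duration
= 4^2 * 3 = 16 * 3 = 48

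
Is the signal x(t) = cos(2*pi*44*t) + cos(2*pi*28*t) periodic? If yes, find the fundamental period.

f1 = 44 Hz, f2 = 28 Hz
Period T1 = 1/44, T2 = 1/28
Ratio T1/T2 = 28/44, which is rational.
The signal is periodic with fundamental period T = 1/GCD(44,28) = 1/4 s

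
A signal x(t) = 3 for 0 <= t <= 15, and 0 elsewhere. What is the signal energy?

Energy = integral of |x(t)|^2 dt over the signal duration
= 3^2 * 15 = 9 * 15 = 135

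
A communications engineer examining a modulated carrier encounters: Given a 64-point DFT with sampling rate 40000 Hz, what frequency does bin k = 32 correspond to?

The frequency of DFT bin k is: f_k = k * f_s / N
f_32 = 32 * 40000 / 64 = 20000 Hz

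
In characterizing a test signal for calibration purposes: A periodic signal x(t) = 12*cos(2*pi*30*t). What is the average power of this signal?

Average power of A*cos(wt) is A^2/2.
P = 12^2 / 2 = 144/2 = 72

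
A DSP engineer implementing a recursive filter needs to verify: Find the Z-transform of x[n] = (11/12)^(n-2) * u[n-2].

Time-shifting property: if X(z) = Z{x[n]}, then Z{x[n-d]} = z^(-d) * X(z)
X(z) = z/(z - 11/12) for x[n] = (11/12)^n * u[n]
Z{x[n-2]} = z^(-2) * z/(z - 11/12) = z^(-1)/(z - 11/12)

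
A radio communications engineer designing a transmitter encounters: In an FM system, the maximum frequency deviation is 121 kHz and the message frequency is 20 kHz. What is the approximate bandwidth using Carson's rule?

Carson's rule: BW = 2*(delta_f + f_m)
= 2*(121 + 20) kHz = 282 kHz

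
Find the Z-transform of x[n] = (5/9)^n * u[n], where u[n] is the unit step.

The Z-transform of a^n * u[n] is z/(z-a) for |z| > |a|.
Here a = 5/9, so X(z) = z/(z - (5/9)) = 9z/(9z - 5)
ROC: |z| > 5/9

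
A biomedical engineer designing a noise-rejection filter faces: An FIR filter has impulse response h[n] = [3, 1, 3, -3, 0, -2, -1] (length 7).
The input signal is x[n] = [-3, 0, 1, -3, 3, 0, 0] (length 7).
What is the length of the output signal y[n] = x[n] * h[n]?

For linear convolution, the output length is:
len(y) = len(x) + len(h) - 1 = 7 + 7 - 1 = 13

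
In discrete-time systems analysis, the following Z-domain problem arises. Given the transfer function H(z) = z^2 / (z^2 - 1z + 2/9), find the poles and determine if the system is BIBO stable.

Poles are roots of the denominator: z^2 - 1z + 2/9 = 0.
Quadratic formula: z = [-(-1) +/- sqrt((-1)^2 - 4*(2/9))] / 2
Discriminant = 1 - 8/9 = 1/9; sqrt = 1/3.
z = (1 +/- 1/3) / 2 => z = 2/3 or z = 1/3.
|p1| = 2/3, |p2| = 1/3.
For BIBO stability, all poles must lie inside the unit circle (|p| < 1).
System is STABLE since both |p| < 1.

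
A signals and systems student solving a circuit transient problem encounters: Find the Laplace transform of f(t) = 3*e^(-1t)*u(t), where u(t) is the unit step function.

Standard Laplace transform pair:
e^(-at)*u(t) <-> 1/(s+a)
With a = 1: L{3*e^(-1t)*u(t)} = 3/(s+1), ROC: Re(s) > -1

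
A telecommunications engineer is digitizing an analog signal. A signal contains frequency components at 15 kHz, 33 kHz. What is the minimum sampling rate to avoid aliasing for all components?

The highest frequency component is f_max = 33 kHz.
Nyquist rate = 2 * f_max = 2 * 33 kHz = 66 kHz.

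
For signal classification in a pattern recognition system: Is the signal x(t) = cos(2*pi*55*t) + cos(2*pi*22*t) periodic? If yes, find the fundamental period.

f1 = 55 Hz, f2 = 22 Hz
Period T1 = 1/55, T2 = 1/22
Ratio T1/T2 = 22/55, which is rational.
The signal is periodic with fundamental period T = 1/GCD(55,22) = 1/11 s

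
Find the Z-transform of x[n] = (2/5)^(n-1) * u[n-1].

Time-shifting property: if X(z) = Z{x[n]}, then Z{x[n-d]} = z^(-d) * X(z)
X(z) = z/(z - 2/5) for x[n] = (2/5)^n * u[n]
Z{x[n-1]} = z^(-1) * z/(z - 2/5) = 1/(z - 2/5)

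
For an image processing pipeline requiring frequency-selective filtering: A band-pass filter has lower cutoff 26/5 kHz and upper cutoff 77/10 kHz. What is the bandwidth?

Bandwidth = f_high - f_low
= 77/10 kHz - 26/5 kHz = 5/2 kHz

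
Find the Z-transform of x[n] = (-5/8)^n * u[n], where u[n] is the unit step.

The Z-transform of a^n * u[n] is z/(z-a) for |z| > |a|.
Here a = -5/8, so X(z) = z/(z - (-5/8)) = 8z/(8z + 5)
ROC: |z| > 5/8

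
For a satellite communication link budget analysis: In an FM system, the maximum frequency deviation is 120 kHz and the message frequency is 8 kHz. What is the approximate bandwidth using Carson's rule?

Carson's rule: BW = 2*(delta_f + f_m)
= 2*(120 + 8) kHz = 256 kHz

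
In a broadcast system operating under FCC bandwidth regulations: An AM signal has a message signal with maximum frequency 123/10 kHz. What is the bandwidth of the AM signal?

In AM (double-sideband), the bandwidth is twice the message frequency.
BW = 2 * f_m = 2 * 123/10 kHz = 123/5 kHz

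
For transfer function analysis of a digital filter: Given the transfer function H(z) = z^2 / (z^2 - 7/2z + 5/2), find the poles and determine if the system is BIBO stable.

Poles are roots of the denominator: z^2 - 7/2z + 5/2 = 0.
Quadratic formula: z = [-(-7/2) +/- sqrt((-7/2)^2 - 4*(5/2))] / 2
Discriminant = 49/4 - 10 = 9/4; sqrt = 3/2.
z = (7/2 +/- 3/2) / 2 => z = 5/2 or z = 1.
|p1| = 5/2, |p2| = 1.
For BIBO stability, all poles must lie inside the unit circle (|p| < 1).
System is UNSTABLE since at least one |p| >= 1.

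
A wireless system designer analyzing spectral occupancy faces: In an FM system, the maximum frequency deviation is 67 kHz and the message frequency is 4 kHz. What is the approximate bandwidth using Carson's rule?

Carson's rule: BW = 2*(delta_f + f_m)
= 2*(67 + 4) kHz = 142 kHz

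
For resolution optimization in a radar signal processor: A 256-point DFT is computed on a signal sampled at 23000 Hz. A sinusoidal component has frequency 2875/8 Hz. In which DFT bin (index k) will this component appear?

DFT frequency resolution = f_s/N = 23000/256 = 2875/32 Hz
Bin index k = f_signal / resolution = 2875/8 / 2875/32 = 4
The signal frequency 2875/8 Hz falls in DFT bin k = 4.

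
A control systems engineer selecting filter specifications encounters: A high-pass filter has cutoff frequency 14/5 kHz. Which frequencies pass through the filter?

A high-pass filter passes all frequencies above the cutoff frequency 14/5 kHz and attenuates lower frequencies.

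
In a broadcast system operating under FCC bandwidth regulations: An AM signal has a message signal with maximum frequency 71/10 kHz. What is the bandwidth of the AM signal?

In AM (double-sideband), the bandwidth is twice the message frequency.
BW = 2 * f_m = 2 * 71/10 kHz = 71/5 kHz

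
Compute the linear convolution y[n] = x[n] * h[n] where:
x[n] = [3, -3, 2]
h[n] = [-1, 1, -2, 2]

y[n] = sum_k x[k]*h[n-k]. Output length = len(x) + len(h) - 1 = 3 + 4 - 1 = 6.
y[0] = 3*-1 = -3
y[1] = -3*-1 + 3*1 = 6
y[2] = 2*-1 + -3*1 + 3*-2 = -11
y[3] = 2*1 + -3*-2 + 3*2 = 14
y[4] = 2*-2 + -3*2 = -10
y[5] = 2*2 = 4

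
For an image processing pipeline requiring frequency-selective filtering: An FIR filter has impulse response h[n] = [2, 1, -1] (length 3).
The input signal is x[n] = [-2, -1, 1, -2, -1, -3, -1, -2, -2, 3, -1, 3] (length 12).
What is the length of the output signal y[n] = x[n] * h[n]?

For linear convolution, the output length is:
len(y) = len(x) + len(h) - 1 = 12 + 3 - 1 = 14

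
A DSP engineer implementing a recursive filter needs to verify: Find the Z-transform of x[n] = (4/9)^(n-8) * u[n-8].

Time-shifting property: if X(z) = Z{x[n]}, then Z{x[n-d]} = z^(-d) * X(z)
X(z) = z/(z - 4/9) for x[n] = (4/9)^n * u[n]
Z{x[n-8]} = z^(-8) * z/(z - 4/9) = z^(-7)/(z - 4/9)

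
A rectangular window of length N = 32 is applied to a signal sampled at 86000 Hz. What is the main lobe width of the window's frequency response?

For a rectangular window of length N,
the main lobe width in frequency is 2*f_s/N.
= 2*86000/32 = 5375 Hz
This determines the minimum frequency separation for resolving two sinusoids.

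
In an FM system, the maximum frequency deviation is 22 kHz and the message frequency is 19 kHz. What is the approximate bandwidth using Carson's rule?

Carson's rule: BW = 2*(delta_f + f_m)
= 2*(22 + 19) kHz = 82 kHz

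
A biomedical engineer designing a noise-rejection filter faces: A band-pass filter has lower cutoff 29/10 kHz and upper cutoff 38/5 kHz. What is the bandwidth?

Bandwidth = f_high - f_low
= 38/5 kHz - 29/10 kHz = 47/10 kHz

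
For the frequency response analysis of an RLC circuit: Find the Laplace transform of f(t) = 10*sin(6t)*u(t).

Standard pair: sin(wt)*u(t) <-> w/(s^2+w^2)
With w = 6: L{10*sin(6t)*u(t)} = 60/(s^2+36)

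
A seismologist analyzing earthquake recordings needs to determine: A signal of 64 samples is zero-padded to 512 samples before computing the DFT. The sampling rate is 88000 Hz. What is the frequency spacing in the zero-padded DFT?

Original DFT: N = 64, resolution = f_s/N = 88000/64 = 1375 Hz
Zero-padded DFT: N = 512, resolution = f_s/N = 88000/512 = 1375/8 Hz
Zero-padding interpolates the spectrum (finer frequency grid)
but does NOT improve the true spectral resolution (ability to resolve close frequencies).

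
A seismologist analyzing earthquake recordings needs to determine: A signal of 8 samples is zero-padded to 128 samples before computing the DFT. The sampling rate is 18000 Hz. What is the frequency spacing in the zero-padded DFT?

Original DFT: N = 8, resolution = f_s/N = 18000/8 = 2250 Hz
Zero-padded DFT: N = 128, resolution = f_s/N = 18000/128 = 1125/8 Hz
Zero-padding interpolates the spectrum (finer frequency grid)
but does NOT improve the true spectral resolution (ability to resolve close frequencies).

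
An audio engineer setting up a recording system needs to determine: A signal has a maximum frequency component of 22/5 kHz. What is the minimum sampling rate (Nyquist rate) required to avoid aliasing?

By the Nyquist-Shannon sampling theorem,
the minimum sampling rate (Nyquist rate) must be at least 2 * f_max.
Nyquist rate = 2 * 22/5 kHz = 44/5 kHz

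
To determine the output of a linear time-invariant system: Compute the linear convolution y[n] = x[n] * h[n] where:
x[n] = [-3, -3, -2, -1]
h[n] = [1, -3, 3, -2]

y[n] = sum_k x[k]*h[n-k]. Output length = len(x) + len(h) - 1 = 4 + 4 - 1 = 7.
y[0] = -3*1 = -3
y[1] = -3*1 + -3*-3 = 6
y[2] = -2*1 + -3*-3 + -3*3 = -2
y[3] = -1*1 + -2*-3 + -3*3 + -3*-2 = 2
y[4] = -1*-3 + -2*3 + -3*-2 = 3
y[5] = -1*3 + -2*-2 = 1
y[6] = -1*-2 = 2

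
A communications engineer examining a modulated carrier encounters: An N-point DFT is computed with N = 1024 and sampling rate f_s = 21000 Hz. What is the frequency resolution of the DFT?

DFT frequency resolution = f_s / N
= 21000 / 1024 = 2625/128 Hz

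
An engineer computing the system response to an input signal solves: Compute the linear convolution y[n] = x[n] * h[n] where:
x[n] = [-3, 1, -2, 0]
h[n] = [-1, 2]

y[n] = sum_k x[k]*h[n-k]. Output length = len(x) + len(h) - 1 = 4 + 2 - 1 = 5.
y[0] = -3*-1 = 3
y[1] = 1*-1 + -3*2 = -7
y[2] = -2*-1 + 1*2 = 4
y[3] = 0*-1 + -2*2 = -4
y[4] = 0*2 = 0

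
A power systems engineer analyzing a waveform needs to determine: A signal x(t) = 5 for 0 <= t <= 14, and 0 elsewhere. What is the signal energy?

Energy = integral of |x(t)|^2 dt over the signal duration
= 5^2 * 14 = 25 * 14 = 350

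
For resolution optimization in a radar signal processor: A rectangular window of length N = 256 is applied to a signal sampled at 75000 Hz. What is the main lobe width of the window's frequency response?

For a rectangular window of length N,
the main lobe width in frequency is 2*f_s/N.
= 2*75000/256 = 9375/16 Hz
This determines the minimum frequency separation for resolving two sinusoids.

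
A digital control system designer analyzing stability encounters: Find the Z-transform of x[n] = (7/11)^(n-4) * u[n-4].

Time-shifting property: if X(z) = Z{x[n]}, then Z{x[n-d]} = z^(-d) * X(z)
X(z) = z/(z - 7/11) for x[n] = (7/11)^n * u[n]
Z{x[n-4]} = z^(-4) * z/(z - 7/11) = z^(-3)/(z - 7/11)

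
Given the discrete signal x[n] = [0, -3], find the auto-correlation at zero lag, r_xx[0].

The auto-correlation at zero lag r_xx[0] equals the signal energy.
r_xx[0] = sum of x[n]^2 = 0^2 + (-3)^2
= 0 + 9 = 9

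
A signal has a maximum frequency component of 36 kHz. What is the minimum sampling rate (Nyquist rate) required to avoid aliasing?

By the Nyquist-Shannon sampling theorem,
the minimum sampling rate (Nyquist rate) must be at least 2 * f_max.
Nyquist rate = 2 * 36 kHz = 72 kHz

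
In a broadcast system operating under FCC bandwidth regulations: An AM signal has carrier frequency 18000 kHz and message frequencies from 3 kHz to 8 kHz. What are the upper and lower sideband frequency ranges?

Upper sideband (USB) = fc + [fm_low, fm_high] = 18000 + [3, 8] = [18003, 18008] kHz
Lower sideband (LSB) = fc - [fm_high, fm_low] = 18000 - [8, 3] = [17992, 17997] kHz
Total occupied spectrum: 17992 kHz to 18008 kHz (plus carrier at 18000 kHz)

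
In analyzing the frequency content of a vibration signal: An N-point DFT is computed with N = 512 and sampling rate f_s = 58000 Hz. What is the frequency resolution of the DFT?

DFT frequency resolution = f_s / N
= 58000 / 512 = 3625/32 Hz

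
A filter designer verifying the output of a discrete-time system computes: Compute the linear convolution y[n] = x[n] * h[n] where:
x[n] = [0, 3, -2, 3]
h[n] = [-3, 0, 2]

y[n] = sum_k x[k]*h[n-k]. Output length = len(x) + len(h) - 1 = 4 + 3 - 1 = 6.
y[0] = 0*-3 = 0
y[1] = 3*-3 + 0*0 = -9
y[2] = -2*-3 + 3*0 + 0*2 = 6
y[3] = 3*-3 + -2*0 + 3*2 = -3
y[4] = 3*0 + -2*2 = -4
y[5] = 3*2 = 6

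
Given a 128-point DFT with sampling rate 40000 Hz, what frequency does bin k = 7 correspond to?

The frequency of DFT bin k is: f_k = k * f_s / N
f_7 = 7 * 40000 / 128 = 4375/2 Hz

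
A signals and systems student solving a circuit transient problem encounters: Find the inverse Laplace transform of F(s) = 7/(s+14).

Standard pair: k/(s+a) <-> k*e^(-at)*u(t)
With k=7, a=14: f(t) = 7*e^(-14t)*u(t)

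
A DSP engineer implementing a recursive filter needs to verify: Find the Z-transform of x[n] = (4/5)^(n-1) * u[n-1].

Time-shifting property: if X(z) = Z{x[n]}, then Z{x[n-d]} = z^(-d) * X(z)
X(z) = z/(z - 4/5) for x[n] = (4/5)^n * u[n]
Z{x[n-1]} = z^(-1) * z/(z - 4/5) = 1/(z - 4/5)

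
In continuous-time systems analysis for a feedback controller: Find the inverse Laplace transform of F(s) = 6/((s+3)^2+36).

Standard pair: w/((s+a)^2+w^2) <-> e^(-at)*sin(wt)*u(t)
With a=3, w=6: f(t) = e^(-3t)*sin(6t)*u(t)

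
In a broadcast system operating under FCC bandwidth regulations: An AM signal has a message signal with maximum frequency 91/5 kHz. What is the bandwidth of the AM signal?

In AM (double-sideband), the bandwidth is twice the message frequency.
BW = 2 * f_m = 2 * 91/5 kHz = 182/5 kHz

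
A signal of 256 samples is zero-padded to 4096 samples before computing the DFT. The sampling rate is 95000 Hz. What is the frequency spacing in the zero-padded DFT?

Original DFT: N = 256, resolution = f_s/N = 95000/256 = 11875/32 Hz
Zero-padded DFT: N = 4096, resolution = f_s/N = 95000/4096 = 11875/512 Hz
Zero-padding interpolates the spectrum (finer frequency grid)
but does NOT improve the true spectral resolution (ability to resolve close frequencies).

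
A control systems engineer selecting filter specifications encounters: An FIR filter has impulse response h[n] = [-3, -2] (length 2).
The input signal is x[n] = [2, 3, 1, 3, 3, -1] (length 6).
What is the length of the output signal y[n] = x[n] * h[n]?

For linear convolution, the output length is:
len(y) = len(x) + len(h) - 1 = 6 + 2 - 1 = 7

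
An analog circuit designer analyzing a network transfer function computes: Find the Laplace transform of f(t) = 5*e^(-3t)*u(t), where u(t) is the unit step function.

Standard Laplace transform pair:
e^(-at)*u(t) <-> 1/(s+a)
With a = 3: L{5*e^(-3t)*u(t)} = 5/(s+3), ROC: Re(s) > -3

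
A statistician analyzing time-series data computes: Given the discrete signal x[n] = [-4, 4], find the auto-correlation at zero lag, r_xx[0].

The auto-correlation at zero lag r_xx[0] equals the signal energy.
r_xx[0] = sum of x[n]^2 = (-4)^2 + 4^2
= 16 + 16 = 32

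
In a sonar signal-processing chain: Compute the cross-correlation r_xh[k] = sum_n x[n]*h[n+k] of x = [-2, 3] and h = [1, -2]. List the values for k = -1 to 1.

Both sequences indexed from 0 and zero outside their support.
Lags with overlap: k = -1 to 1.
  r_xh[-1] = x[1]*h[0] = 3
  r_xh[0] = x[0]*h[0] + x[1]*h[1] = -8
  r_xh[1] = x[0]*h[1] = 4
r_xh = [3, -8, 4] (for k = -1, ..., 1)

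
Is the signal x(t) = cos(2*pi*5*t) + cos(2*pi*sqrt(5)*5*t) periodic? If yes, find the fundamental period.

f1 = 5 Hz, f2 = 5*sqrt(5) Hz
Ratio f2/f1 = sqrt(5), which is irrational.
Since the frequency ratio is irrational, no common period exists.
The signal is not periodic.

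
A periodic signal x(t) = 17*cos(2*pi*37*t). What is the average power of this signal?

Average power of A*cos(wt) is A^2/2.
P = 17^2 / 2 = 289/2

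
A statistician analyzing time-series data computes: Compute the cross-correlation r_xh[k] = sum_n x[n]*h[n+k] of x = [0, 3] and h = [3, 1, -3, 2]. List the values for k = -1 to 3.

Both sequences indexed from 0 and zero outside their support.
Lags with overlap: k = -1 to 3.
  r_xh[-1] = x[1]*h[0] = 9
  r_xh[0] = x[0]*h[0] + x[1]*h[1] = 3
  r_xh[1] = x[0]*h[1] + x[1]*h[2] = -9
  r_xh[2] = x[0]*h[2] + x[1]*h[3] = 6
  r_xh[3] = x[0]*h[3] = 0
r_xh = [9, 3, -9, 6, 0] (for k = -1, ..., 3)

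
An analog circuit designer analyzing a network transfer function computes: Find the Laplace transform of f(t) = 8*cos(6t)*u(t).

Standard pair: cos(wt)*u(t) <-> s/(s^2+w^2)
With w = 6: L{8*cos(6t)*u(t)} = 8s/(s^2+36)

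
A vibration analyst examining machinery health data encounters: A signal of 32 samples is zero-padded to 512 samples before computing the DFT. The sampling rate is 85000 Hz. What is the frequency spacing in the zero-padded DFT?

Original DFT: N = 32, resolution = f_s/N = 85000/32 = 10625/4 Hz
Zero-padded DFT: N = 512, resolution = f_s/N = 85000/512 = 10625/64 Hz
Zero-padding interpolates the spectrum (finer frequency grid)
but does NOT improve the true spectral resolution (ability to resolve close frequencies).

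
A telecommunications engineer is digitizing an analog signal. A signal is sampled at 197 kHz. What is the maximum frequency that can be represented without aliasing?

The maximum frequency that can be represented without aliasing
is the Nyquist frequency: f_max = f_s / 2 = 197 kHz / 2 = 197/2 kHz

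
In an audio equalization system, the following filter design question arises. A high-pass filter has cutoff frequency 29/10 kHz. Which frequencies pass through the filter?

A high-pass filter passes all frequencies above the cutoff frequency 29/10 kHz and attenuates lower frequencies.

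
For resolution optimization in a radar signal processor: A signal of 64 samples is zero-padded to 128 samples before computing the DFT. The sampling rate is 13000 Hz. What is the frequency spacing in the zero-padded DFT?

Original DFT: N = 64, resolution = f_s/N = 13000/64 = 1625/8 Hz
Zero-padded DFT: N = 128, resolution = f_s/N = 13000/128 = 1625/16 Hz
Zero-padding interpolates the spectrum (finer frequency grid)
but does NOT improve the true spectral resolution (ability to resolve close frequencies).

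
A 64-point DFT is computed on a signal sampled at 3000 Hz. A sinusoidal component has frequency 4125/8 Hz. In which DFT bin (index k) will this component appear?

DFT frequency resolution = f_s/N = 3000/64 = 375/8 Hz
Bin index k = f_signal / resolution = 4125/8 / 375/8 = 11
The signal frequency 4125/8 Hz falls in DFT bin k = 11.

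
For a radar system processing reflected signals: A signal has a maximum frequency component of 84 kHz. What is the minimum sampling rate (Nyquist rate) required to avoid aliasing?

By the Nyquist-Shannon sampling theorem,
the minimum sampling rate (Nyquist rate) must be at least 2 * f_max.
Nyquist rate = 2 * 84 kHz = 168 kHz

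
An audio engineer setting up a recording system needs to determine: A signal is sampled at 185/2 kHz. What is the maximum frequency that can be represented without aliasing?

The maximum frequency that can be represented without aliasing
is the Nyquist frequency: f_max = f_s / 2 = 185/2 kHz / 2 = 185/4 kHz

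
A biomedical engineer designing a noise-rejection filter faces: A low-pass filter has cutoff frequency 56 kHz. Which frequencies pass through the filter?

A low-pass filter passes all frequencies below the cutoff frequency 56 kHz and attenuates higher frequencies.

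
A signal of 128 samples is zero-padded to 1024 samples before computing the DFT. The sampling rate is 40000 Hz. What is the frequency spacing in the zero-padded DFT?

Original DFT: N = 128, resolution = f_s/N = 40000/128 = 625/2 Hz
Zero-padded DFT: N = 1024, resolution = f_s/N = 40000/1024 = 625/16 Hz
Zero-padding interpolates the spectrum (finer frequency grid)
but does NOT improve the true spectral resolution (ability to resolve close frequencies).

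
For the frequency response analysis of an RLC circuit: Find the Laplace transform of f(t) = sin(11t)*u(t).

Standard pair: sin(wt)*u(t) <-> w/(s^2+w^2)
With w = 11: L{sin(11t)*u(t)} = 11/(s^2+121)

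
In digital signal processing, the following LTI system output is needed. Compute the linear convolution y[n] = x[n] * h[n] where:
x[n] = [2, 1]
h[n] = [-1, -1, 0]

y[n] = sum_k x[k]*h[n-k]. Output length = len(x) + len(h) - 1 = 2 + 3 - 1 = 4.
y[0] = 2*-1 = -2
y[1] = 1*-1 + 2*-1 = -3
y[2] = 1*-1 + 2*0 = -1
y[3] = 1*0 = 0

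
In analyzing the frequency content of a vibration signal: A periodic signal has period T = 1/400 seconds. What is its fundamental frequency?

The fundamental frequency is the reciprocal of the period.
f = 1/T = 1/(1/400) = 400 Hz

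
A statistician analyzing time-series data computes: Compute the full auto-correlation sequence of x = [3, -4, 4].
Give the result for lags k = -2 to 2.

r_xx[k] = sum_m x[m]*x[m+k], indexed from 0, for k = -2 to 2:
  r_xx[-2] = x[2]*x[0] = 12
  r_xx[-1] = x[1]*x[0] + x[2]*x[1] = -28
  r_xx[0] = x[0]*x[0] + x[1]*x[1] + x[2]*x[2] = 41
  r_xx[1] = x[0]*x[1] + x[1]*x[2] = -28
  r_xx[2] = x[0]*x[2] = 12
r_xx = [12, -28, 41, -28, 12]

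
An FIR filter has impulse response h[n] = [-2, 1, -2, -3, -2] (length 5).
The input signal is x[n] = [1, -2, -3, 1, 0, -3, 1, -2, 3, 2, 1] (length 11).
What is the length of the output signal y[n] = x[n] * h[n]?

For linear convolution, the output length is:
len(y) = len(x) + len(h) - 1 = 11 + 5 - 1 = 15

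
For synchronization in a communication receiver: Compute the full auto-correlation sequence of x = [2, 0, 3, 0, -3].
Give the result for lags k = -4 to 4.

r_xx[k] = sum_m x[m]*x[m+k], indexed from 0, for k = -4 to 4:
  r_xx[-4] = x[4]*x[0] = -6
  r_xx[-3] = x[3]*x[0] + x[4]*x[1] = 0
  r_xx[-2] = x[2]*x[0] + x[3]*x[1] + x[4]*x[2] = -3
  r_xx[-1] = x[1]*x[0] + x[2]*x[1] + x[3]*x[2] + x[4]*x[3] = 0
  r_xx[0] = x[0]*x[0] + x[1]*x[1] + x[2]*x[2] + x[3]*x[3] + x[4]*x[4] = 22
  r_xx[1] = x[0]*x[1] + x[1]*x[2] + x[2]*x[3] + x[3]*x[4] = 0
  r_xx[2] = x[0]*x[2] + x[1]*x[3] + x[2]*x[4] = -3
  r_xx[3] = x[0]*x[3] + x[1]*x[4] = 0
  r_xx[4] = x[0]*x[4] = -6
r_xx = [-6, 0, -3, 0, 22, 0, -3, 0, -6]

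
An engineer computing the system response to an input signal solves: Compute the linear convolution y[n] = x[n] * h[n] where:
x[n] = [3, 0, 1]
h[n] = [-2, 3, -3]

y[n] = sum_k x[k]*h[n-k]. Output length = len(x) + len(h) - 1 = 3 + 3 - 1 = 5.
y[0] = 3*-2 = -6
y[1] = 0*-2 + 3*3 = 9
y[2] = 1*-2 + 0*3 + 3*-3 = -11
y[3] = 1*3 + 0*-3 = 3
y[4] = 1*-3 = -3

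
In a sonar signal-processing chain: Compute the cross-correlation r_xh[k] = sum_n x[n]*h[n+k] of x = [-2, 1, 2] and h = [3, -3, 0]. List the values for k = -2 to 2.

Both sequences indexed from 0 and zero outside their support.
Lags with overlap: k = -2 to 2.
  r_xh[-2] = x[2]*h[0] = 6
  r_xh[-1] = x[1]*h[0] + x[2]*h[1] = -3
  r_xh[0] = x[0]*h[0] + x[1]*h[1] + x[2]*h[2] = -9
  r_xh[1] = x[0]*h[1] + x[1]*h[2] = 6
  r_xh[2] = x[0]*h[2] = 0
r_xh = [6, -3, -9, 6, 0] (for k = -2, ..., 2)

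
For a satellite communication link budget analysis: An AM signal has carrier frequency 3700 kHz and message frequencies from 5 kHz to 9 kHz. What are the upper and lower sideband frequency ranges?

Upper sideband (USB) = fc + [fm_low, fm_high] = 3700 + [5, 9] = [3705, 3709] kHz
Lower sideband (LSB) = fc - [fm_high, fm_low] = 3700 - [9, 5] = [3691, 3695] kHz
Total occupied spectrum: 3691 kHz to 3709 kHz (plus carrier at 3700 kHz)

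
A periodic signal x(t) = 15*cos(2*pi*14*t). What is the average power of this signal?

Average power of A*cos(wt) is A^2/2.
P = 15^2 / 2 = 225/2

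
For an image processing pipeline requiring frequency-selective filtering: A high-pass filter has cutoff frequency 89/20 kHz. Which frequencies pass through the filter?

A high-pass filter passes all frequencies above the cutoff frequency 89/20 kHz and attenuates lower frequencies.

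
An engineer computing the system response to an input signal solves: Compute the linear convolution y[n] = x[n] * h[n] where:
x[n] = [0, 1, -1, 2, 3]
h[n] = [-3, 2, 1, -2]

y[n] = sum_k x[k]*h[n-k]. Output length = len(x) + len(h) - 1 = 5 + 4 - 1 = 8.
y[0] = 0*-3 = 0
y[1] = 1*-3 + 0*2 = -3
y[2] = -1*-3 + 1*2 + 0*1 = 5
y[3] = 2*-3 + -1*2 + 1*1 + 0*-2 = -7
y[4] = 3*-3 + 2*2 + -1*1 + 1*-2 = -8
y[5] = 3*2 + 2*1 + -1*-2 = 10
y[6] = 3*1 + 2*-2 = -1
y[7] = 3*-2 = -6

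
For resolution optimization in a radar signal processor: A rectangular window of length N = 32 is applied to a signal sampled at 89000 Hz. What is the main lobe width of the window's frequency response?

For a rectangular window of length N,
the main lobe width in frequency is 2*f_s/N.
= 2*89000/32 = 11125/2 Hz
This determines the minimum frequency separation for resolving two sinusoids.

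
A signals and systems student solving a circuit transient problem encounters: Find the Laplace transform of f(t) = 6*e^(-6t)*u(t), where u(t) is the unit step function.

Standard Laplace transform pair:
e^(-at)*u(t) <-> 1/(s+a)
With a = 6: L{6*e^(-6t)*u(t)} = 6/(s+6), ROC: Re(s) > -6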